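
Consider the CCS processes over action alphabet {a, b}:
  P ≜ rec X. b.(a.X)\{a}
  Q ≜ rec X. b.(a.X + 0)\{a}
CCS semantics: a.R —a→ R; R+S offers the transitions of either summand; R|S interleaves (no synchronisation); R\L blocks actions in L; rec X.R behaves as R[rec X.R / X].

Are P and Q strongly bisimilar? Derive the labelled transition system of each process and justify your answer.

YES

Reachable graph of P (2 states):
  s0 = rec X. b.(a.X)\{a} :: =b=> s1
  s1 = (a.(rec X. b.(a.X)\{a}))\{a} :: deadlocked
Reachable graph of Q (2 states):
  t0 = rec X. b.(a.X + 0)\{a} :: =b=> t1
  t1 = (a.(rec X. b.(a.X + 0)\{a}) + 0)\{a} :: deadlocked
Bisimilarity quotient blocks:
  B0 = {s0, t0}
  B1 = {s1, t1}
s0 ∈ B0, t0 ∈ B0 → same block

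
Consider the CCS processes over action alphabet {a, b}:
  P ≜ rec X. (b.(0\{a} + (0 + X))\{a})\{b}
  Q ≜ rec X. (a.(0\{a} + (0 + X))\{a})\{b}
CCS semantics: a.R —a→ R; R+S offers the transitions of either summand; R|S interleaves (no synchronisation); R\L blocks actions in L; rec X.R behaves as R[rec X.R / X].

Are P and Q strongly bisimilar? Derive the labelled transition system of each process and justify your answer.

not bisimilar

P's transition system — 1 states:
  u0 = rec X. (b.(0\{a} + (0 + X))\{a})\{b} ⊢ ·
Q's transition system — 2 states:
  v0 = rec X. (a.(0\{a} + (0 + X))\{a})\{b} ⊢ --a--▸ v1
  v1 = (0\{a} + (0 + (rec X. (a.(0\{a} + (0 + X))\{a})\{b})))\{a}\{b} ⊢ ·
Coarsest stable partition (strong bisimilarity classes):
  B0 = {u0, v1}
  B1 = {v0}
u0 ∈ B0, v0 ∈ B1 → different blocks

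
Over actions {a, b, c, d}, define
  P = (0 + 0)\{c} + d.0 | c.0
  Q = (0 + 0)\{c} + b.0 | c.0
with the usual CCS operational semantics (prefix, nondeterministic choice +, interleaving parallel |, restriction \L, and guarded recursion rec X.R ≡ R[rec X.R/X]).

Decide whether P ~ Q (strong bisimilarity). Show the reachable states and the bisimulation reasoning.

NO

P's transition system — 4 states:
  p0 = (0 + 0)\{c} + d.0 | c.0 has moves =c=> p1, =d=> p2
  p1 = d.0 | 0 has moves =d=> p3
  p2 = 0 | c.0 has moves =c=> p3
  p3 = 0 | 0 has moves ·
Q's transition system — 4 states:
  q0 = (0 + 0)\{c} + b.0 | c.0 has moves =b=> q1, =c=> q2
  q1 = 0 | c.0 has moves =c=> q3
  q2 = b.0 | 0 has moves =b=> q3
  q3 = 0 | 0 has moves ·
Partition-refinement fixed point:
  B0 = {p0}
  B1 = {p1}
  B2 = {p3, q3}
  B3 = {p2, q1}
  B4 = {q0}
  B5 = {q2}
p0 ∈ B0, q0 ∈ B4 → different blocks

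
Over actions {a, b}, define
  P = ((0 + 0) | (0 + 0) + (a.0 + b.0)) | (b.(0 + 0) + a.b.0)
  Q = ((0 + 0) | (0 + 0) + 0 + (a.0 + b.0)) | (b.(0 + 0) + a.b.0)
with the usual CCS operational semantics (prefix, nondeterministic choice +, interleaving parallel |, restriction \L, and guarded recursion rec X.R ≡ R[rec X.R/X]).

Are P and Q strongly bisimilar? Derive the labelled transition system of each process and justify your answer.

Reachable graph of P (8 states):
  u0 = ((0 + 0) | (0 + 0) + (a.0 + b.0)) | (b.(0 + 0) + a.b.0) → --a--▸ u1, --a--▸ u2, --b--▸ u2, --b--▸ u3
  u1 = ((0 + 0) | (0 + 0) + (a.0 + b.0)) | b.0 → --a--▸ u4, --b--▸ u4, --b--▸ u5
  u2 = 0 | (b.(0 + 0) + a.b.0) → --a--▸ u4, --b--▸ u6
  u3 = ((0 + 0) | (0 + 0) + (a.0 + b.0)) | (0 + 0) → --a--▸ u6, --b--▸ u6
  u4 = 0 | b.0 → --b--▸ u7
  u5 = ((0 + 0) | (0 + 0) + (a.0 + b.0)) | 0 → --a--▸ u7, --b--▸ u7
  u6 = 0 | (0 + 0) → (no moves)
  u7 = 0 | 0 → (no moves)
Reachable graph of Q (8 states):
  v0 = ((0 + 0) | (0 + 0) + 0 + (a.0 + b.0)) | (b.(0 + 0) + a.b.0) → --a--▸ v1, --a--▸ v2, --b--▸ v2, --b--▸ v3
  v1 = ((0 + 0) | (0 + 0) + 0 + (a.0 + b.0)) | b.0 → --a--▸ v4, --b--▸ v4, --b--▸ v5
  v2 = 0 | (b.(0 + 0) + a.b.0) → --a--▸ v4, --b--▸ v6
  v3 = ((0 + 0) | (0 + 0) + 0 + (a.0 + b.0)) | (0 + 0) → --a--▸ v6, --b--▸ v6
  v4 = 0 | b.0 → --b--▸ v7
  v5 = ((0 + 0) | (0 + 0) + 0 + (a.0 + b.0)) | 0 → --a--▸ v7, --b--▸ v7
  v6 = 0 | (0 + 0) → (no moves)
  v7 = 0 | 0 → (no moves)
Bisimilarity quotient blocks:
  B0 = {u0, v0}
  B1 = {u3, u5, v3, v5}
  B2 = {u6, u7, v6, v7}
  B3 = {u2, v2}
  B4 = {u4, v4}
  B5 = {u1, v1}
u0 ∈ B0, v0 ∈ B0 → same block

YES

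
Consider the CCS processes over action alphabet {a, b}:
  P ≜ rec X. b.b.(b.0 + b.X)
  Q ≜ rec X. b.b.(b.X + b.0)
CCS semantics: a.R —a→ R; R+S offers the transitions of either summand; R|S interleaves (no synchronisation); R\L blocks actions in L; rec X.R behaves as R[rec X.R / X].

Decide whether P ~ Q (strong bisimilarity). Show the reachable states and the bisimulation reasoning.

YES

P's transition system — 4 states:
  s0 = rec X. b.b.(b.0 + b.X) | --b--▸ s1
  s1 = b.(b.0 + b.(rec X. b.b.(b.0 + b.X))) | --b--▸ s2
  s2 = b.0 + b.(rec X. b.b.(b.0 + b.X)) | --b--▸ s0, --b--▸ s3
  s3 = 0 | deadlocked
Q's transition system — 4 states:
  t0 = rec X. b.b.(b.X + b.0) | --b--▸ t1
  t1 = b.(b.(rec X. b.b.(b.X + b.0)) + b.0) | --b--▸ t2
  t2 = b.(rec X. b.b.(b.X + b.0)) + b.0 | --b--▸ t0, --b--▸ t3
  t3 = 0 | deadlocked
Bisimilarity quotient blocks:
  B0 = {s0, t0}
  B1 = {s1, t1}
  B2 = {s2, t2}
  B3 = {s3, t3}
s0 ∈ B0, t0 ∈ B0 → same block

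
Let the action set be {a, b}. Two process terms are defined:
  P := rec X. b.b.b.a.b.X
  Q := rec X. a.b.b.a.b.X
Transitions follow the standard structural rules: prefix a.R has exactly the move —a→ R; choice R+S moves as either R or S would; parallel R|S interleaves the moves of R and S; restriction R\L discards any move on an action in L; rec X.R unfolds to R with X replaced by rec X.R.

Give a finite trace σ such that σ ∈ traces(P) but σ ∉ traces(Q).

b

LTS(P): 5 reachable states
  u0 = rec X. b.b.b.a.b.X | =b=> u1
  u1 = b.b.a.b.(rec X. b.b.b.a.b.X) | =b=> u2
  u2 = b.a.b.(rec X. b.b.b.a.b.X) | =b=> u3
  u3 = a.b.(rec X. b.b.b.a.b.X) | =a=> u4
  u4 = b.(rec X. b.b.b.a.b.X) | =b=> u0
LTS(Q): 5 reachable states
  v0 = rec X. a.b.b.a.b.X | =a=> v1
  v1 = b.b.a.b.(rec X. a.b.b.a.b.X) | =b=> v2
  v2 = b.a.b.(rec X. a.b.b.a.b.X) | =b=> v3
  v3 = a.b.(rec X. a.b.b.a.b.X) | =a=> v4
  v4 = b.(rec X. a.b.b.a.b.X) | =b=> v0
Run σ = ⟨b⟩ on P: start {u0}
  [1] b ⇒ {u1}
  ✓ P
Run σ = ⟨b⟩ on Q: start {v0}
  [1] b ⇒ ∅ (Q stuck)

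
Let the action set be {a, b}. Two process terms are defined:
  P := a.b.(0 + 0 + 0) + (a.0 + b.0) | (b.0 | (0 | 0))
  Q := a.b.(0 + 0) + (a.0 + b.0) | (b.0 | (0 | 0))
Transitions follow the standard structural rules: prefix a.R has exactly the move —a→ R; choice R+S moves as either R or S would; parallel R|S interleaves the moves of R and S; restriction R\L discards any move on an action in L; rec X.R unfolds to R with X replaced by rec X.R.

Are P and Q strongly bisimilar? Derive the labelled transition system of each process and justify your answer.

LTS(P): 6 reachable states
  s0 = a.b.(0 + 0 + 0) + (a.0 + b.0) | (b.0 | (0 | 0)) :: ··a··> s1, ··a··> s2, ··b··> s1, ··b··> s3
  s1 = 0 | (b.0 | (0 | 0)) :: ··b··> s4
  s2 = b.(0 + 0 + 0) :: ··b··> s5
  s3 = (a.0 + b.0) | (0 | (0 | 0)) :: ··a··> s4, ··b··> s4
  s4 = 0 | (0 | (0 | 0)) :: deadlocked
  s5 = 0 + 0 + 0 :: deadlocked
LTS(Q): 6 reachable states
  t0 = a.b.(0 + 0) + (a.0 + b.0) | (b.0 | (0 | 0)) :: ··a··> t1, ··a··> t2, ··b··> t1, ··b··> t3
  t1 = 0 | (b.0 | (0 | 0)) :: ··b··> t4
  t2 = b.(0 + 0) :: ··b··> t5
  t3 = (a.0 + b.0) | (0 | (0 | 0)) :: ··a··> t4, ··b··> t4
  t4 = 0 | (0 | (0 | 0)) :: deadlocked
  t5 = 0 + 0 :: deadlocked
Bisimilarity quotient blocks:
  B0 = {s0, t0}
  B1 = {s1, s2, t1, t2}
  B2 = {s4, s5, t4, t5}
  B3 = {s3, t3}
s0 ∈ B0, t0 ∈ B0 → same block

bisimilar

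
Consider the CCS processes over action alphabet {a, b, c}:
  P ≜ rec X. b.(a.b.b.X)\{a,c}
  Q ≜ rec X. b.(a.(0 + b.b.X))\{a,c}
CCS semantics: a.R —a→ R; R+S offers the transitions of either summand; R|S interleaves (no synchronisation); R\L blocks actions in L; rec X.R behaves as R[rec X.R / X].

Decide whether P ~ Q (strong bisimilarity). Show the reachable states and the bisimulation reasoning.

bisimilar

LTS(P): 2 reachable states
  s0 = rec X. b.(a.b.b.X)\{a,c} has moves -b-> s1
  s1 = (a.b.b.(rec X. b.(a.b.b.X)\{a,c}))\{a,c} has moves deadlocked
LTS(Q): 2 reachable states
  t0 = rec X. b.(a.(0 + b.b.X))\{a,c} has moves -b-> t1
  t1 = (a.(0 + b.b.(rec X. b.(a.(0 + b.b.X))\{a,c})))\{a,c} has moves deadlocked
Bisimilarity quotient blocks:
  B0 = {s0, t0}
  B1 = {s1, t1}
s0 ∈ B0, t0 ∈ B0 → same block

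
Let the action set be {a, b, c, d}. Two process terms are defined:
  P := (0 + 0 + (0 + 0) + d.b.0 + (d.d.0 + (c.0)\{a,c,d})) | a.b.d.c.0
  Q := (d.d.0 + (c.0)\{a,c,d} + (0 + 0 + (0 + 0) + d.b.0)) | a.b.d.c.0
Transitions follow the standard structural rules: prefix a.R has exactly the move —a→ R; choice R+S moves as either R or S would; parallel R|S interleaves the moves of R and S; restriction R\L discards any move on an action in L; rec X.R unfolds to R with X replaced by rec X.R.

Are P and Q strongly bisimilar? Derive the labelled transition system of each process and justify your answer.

Reachable graph of P (20 states):
  s0 = (0 + 0 + (0 + 0) + d.b.0 + (d.d.0 + (c.0)\{a,c,d})) | a.b.d.c.0 :: -a-> s1, -d-> s2, -d-> s3
  s1 = (0 + 0 + (0 + 0) + d.b.0 + (d.d.0 + (c.0)\{a,c,d})) | b.d.c.0 :: -b-> s4, -d-> s5, -d-> s6
  s2 = b.0 | a.b.d.c.0 :: -a-> s5, -b-> s7
  s3 = d.0 | a.b.d.c.0 :: -a-> s6, -d-> s7
  s4 = (0 + 0 + (0 + 0) + d.b.0 + (d.d.0 + (c.0)\{a,c,d})) | d.c.0 :: -d-> s10, -d-> s8, -d-> s9
  s5 = b.0 | b.d.c.0 :: -b-> s11, -b-> s9
  s6 = d.0 | b.d.c.0 :: -b-> s10, -d-> s11
  s7 = 0 | a.b.d.c.0 :: -a-> s11
  s8 = (0 + 0 + (0 + 0) + d.b.0 + (d.d.0 + (c.0)\{a,c,d})) | c.0 :: -c-> s12, -d-> s13, -d-> s14
  s9 = b.0 | d.c.0 :: -b-> s15, -d-> s13
  s10 = d.0 | d.c.0 :: -d-> s14, -d-> s15
  s11 = 0 | b.d.c.0 :: -b-> s15
  s12 = (0 + 0 + (0 + 0) + d.b.0 + (d.d.0 + (c.0)\{a,c,d})) | 0 :: -d-> s16, -d-> s17
  s13 = b.0 | c.0 :: -b-> s18, -c-> s16
  s14 = d.0 | c.0 :: -c-> s17, -d-> s18
  s15 = 0 | d.c.0 :: -d-> s18
  s16 = b.0 | 0 :: -b-> s19
  s17 = d.0 | 0 :: -d-> s19
  s18 = 0 | c.0 :: -c-> s19
  s19 = 0 | 0 :: ·
Reachable graph of Q (20 states):
  t0 = (d.d.0 + (c.0)\{a,c,d} + (0 + 0 + (0 + 0) + d.b.0)) | a.b.d.c.0 :: -a-> t1, -d-> t2, -d-> t3
  t1 = (d.d.0 + (c.0)\{a,c,d} + (0 + 0 + (0 + 0) + d.b.0)) | b.d.c.0 :: -b-> t4, -d-> t5, -d-> t6
  t2 = b.0 | a.b.d.c.0 :: -a-> t5, -b-> t7
  t3 = d.0 | a.b.d.c.0 :: -a-> t6, -d-> t7
  t4 = (d.d.0 + (c.0)\{a,c,d} + (0 + 0 + (0 + 0) + d.b.0)) | d.c.0 :: -d-> t10, -d-> t8, -d-> t9
  t5 = b.0 | b.d.c.0 :: -b-> t11, -b-> t9
  t6 = d.0 | b.d.c.0 :: -b-> t10, -d-> t11
  t7 = 0 | a.b.d.c.0 :: -a-> t11
  t8 = (d.d.0 + (c.0)\{a,c,d} + (0 + 0 + (0 + 0) + d.b.0)) | c.0 :: -c-> t12, -d-> t13, -d-> t14
  t9 = b.0 | d.c.0 :: -b-> t15, -d-> t13
  t10 = d.0 | d.c.0 :: -d-> t14, -d-> t15
  t11 = 0 | b.d.c.0 :: -b-> t15
  t12 = (d.d.0 + (c.0)\{a,c,d} + (0 + 0 + (0 + 0) + d.b.0)) | 0 :: -d-> t16, -d-> t17
  t13 = b.0 | c.0 :: -b-> t18, -c-> t16
  t14 = d.0 | c.0 :: -c-> t17, -d-> t18
  t15 = 0 | d.c.0 :: -d-> t18
  t16 = b.0 | 0 :: -b-> t19
  t17 = d.0 | 0 :: -d-> t19
  t18 = 0 | c.0 :: -c-> t19
  t19 = 0 | 0 :: ·
Coarsest stable partition (strong bisimilarity classes):
  B0 = {s0, t0}
  B1 = {s3, t3}
  B2 = {s6, t6}
  B3 = {s10, t10}
  B4 = {s14, t14}
  B5 = {s17, t17}
  B6 = {s19, t19}
  B7 = {s18, t18}
  B8 = {s15, t15}
  B9 = {s11, t11}
  B10 = {s7, t7}
  B11 = {s2, t2}
  B12 = {s5, t5}
  B13 = {s9, t9}
  B14 = {s13, t13}
  B15 = {s16, t16}
  B16 = {s1, t1}
  B17 = {s4, t4}
  B18 = {s8, t8}
  B19 = {s12, t12}
s0 ∈ B0, t0 ∈ B0 → same block

P ~ Q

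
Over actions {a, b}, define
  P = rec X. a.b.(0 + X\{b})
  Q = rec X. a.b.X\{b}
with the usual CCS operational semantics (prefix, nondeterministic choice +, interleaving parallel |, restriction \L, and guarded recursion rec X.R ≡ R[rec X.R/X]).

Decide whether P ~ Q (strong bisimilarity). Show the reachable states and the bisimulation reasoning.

YES

Reachable graph of P (4 states):
  u0 = rec X. a.b.(0 + X\{b}) | —a→ u1
  u1 = b.(0 + (rec X. a.b.(0 + X\{b}))\{b}) | —b→ u2
  u2 = 0 + (rec X. a.b.(0 + X\{b}))\{b} | —a→ u3
  u3 = (b.(0 + (rec X. a.b.(0 + X\{b}))\{b}))\{b} | (no moves)
Reachable graph of Q (4 states):
  v0 = rec X. a.b.X\{b} | —a→ v1
  v1 = b.(rec X. a.b.X\{b})\{b} | —b→ v2
  v2 = (rec X. a.b.X\{b})\{b} | —a→ v3
  v3 = (b.(rec X. a.b.X\{b})\{b})\{b} | (no moves)
Bisimilarity quotient blocks:
  B0 = {u0, v0}
  B1 = {u1, v1}
  B2 = {u2, v2}
  B3 = {u3, v3}
u0 ∈ B0, v0 ∈ B0 → same block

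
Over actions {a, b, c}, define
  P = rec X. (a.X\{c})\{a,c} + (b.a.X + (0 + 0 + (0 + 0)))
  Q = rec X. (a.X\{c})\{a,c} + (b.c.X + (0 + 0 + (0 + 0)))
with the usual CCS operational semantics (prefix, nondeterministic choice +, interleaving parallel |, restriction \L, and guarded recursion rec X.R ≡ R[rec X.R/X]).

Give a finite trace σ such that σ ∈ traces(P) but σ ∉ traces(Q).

P's transition system — 2 states:
  m0 = rec X. (a.X\{c})\{a,c} + (b.a.X + (0 + 0 + (0 + 0))) → --b--▸ m1
  m1 = a.(rec X. (a.X\{c})\{a,c} + (b.a.X + (0 + 0 + (0 + 0)))) → --a--▸ m0
Q's transition system — 2 states:
  n0 = rec X. (a.X\{c})\{a,c} + (b.c.X + (0 + 0 + (0 + 0))) → --b--▸ n1
  n1 = c.(rec X. (a.X\{c})\{a,c} + (b.c.X + (0 + 0 + (0 + 0)))) → --c--▸ n0
Run σ = ⟨ba⟩ on P: start {m0}
  step 1 (b): {m1}
  step 2 (a): {m0}
  P completes σ.
Run σ = ⟨ba⟩ on Q: start {n0}
  step 1 (b): {n1}
  step 2 (a): no successor for Q

ba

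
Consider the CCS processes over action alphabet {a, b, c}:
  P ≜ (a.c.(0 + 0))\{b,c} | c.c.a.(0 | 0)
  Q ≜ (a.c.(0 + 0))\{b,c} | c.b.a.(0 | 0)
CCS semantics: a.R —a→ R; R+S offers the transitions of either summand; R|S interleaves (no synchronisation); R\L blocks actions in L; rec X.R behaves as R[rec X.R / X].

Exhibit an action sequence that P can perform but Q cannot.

Reachable graph of P (8 states):
  u0 = (a.c.(0 + 0))\{b,c} | c.c.a.(0 | 0) has moves =a=> u1, =c=> u2
  u1 = (c.(0 + 0))\{b,c} | c.c.a.(0 | 0) has moves =c=> u3
  u2 = (a.c.(0 + 0))\{b,c} | c.a.(0 | 0) has moves =a=> u3, =c=> u4
  u3 = (c.(0 + 0))\{b,c} | c.a.(0 | 0) has moves =c=> u5
  u4 = (a.c.(0 + 0))\{b,c} | a.(0 | 0) has moves =a=> u5, =a=> u6
  u5 = (c.(0 + 0))\{b,c} | a.(0 | 0) has moves =a=> u7
  u6 = (a.c.(0 + 0))\{b,c} | (0 | 0) has moves =a=> u7
  u7 = (c.(0 + 0))\{b,c} | (0 | 0) has moves (no moves)
Reachable graph of Q (8 states):
  v0 = (a.c.(0 + 0))\{b,c} | c.b.a.(0 | 0) has moves =a=> v1, =c=> v2
  v1 = (c.(0 + 0))\{b,c} | c.b.a.(0 | 0) has moves =c=> v3
  v2 = (a.c.(0 + 0))\{b,c} | b.a.(0 | 0) has moves =a=> v3, =b=> v4
  v3 = (c.(0 + 0))\{b,c} | b.a.(0 | 0) has moves =b=> v5
  v4 = (a.c.(0 + 0))\{b,c} | a.(0 | 0) has moves =a=> v5, =a=> v6
  v5 = (c.(0 + 0))\{b,c} | a.(0 | 0) has moves =a=> v7
  v6 = (a.c.(0 + 0))\{b,c} | (0 | 0) has moves =a=> v7
  v7 = (c.(0 + 0))\{b,c} | (0 | 0) has moves (no moves)
Trace ⟨cc⟩ through P, begin at {u0}:
  [1] c ⇒ {u2}
  [2] c ⇒ {u4}
  — P admits the full trace.
Trace ⟨cc⟩ through Q, begin at {v0}:
  [1] c ⇒ {v2}
  [2] c ⇒ ∅ (Q stuck)

cc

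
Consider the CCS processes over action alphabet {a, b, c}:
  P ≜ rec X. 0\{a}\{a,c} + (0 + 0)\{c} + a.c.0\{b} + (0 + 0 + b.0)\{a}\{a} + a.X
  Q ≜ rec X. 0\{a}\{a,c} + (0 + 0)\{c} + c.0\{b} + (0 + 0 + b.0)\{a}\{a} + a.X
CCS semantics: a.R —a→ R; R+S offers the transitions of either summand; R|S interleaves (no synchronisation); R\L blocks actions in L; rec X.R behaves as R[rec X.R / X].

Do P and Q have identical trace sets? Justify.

Reachable graph of P (4 states):
  p0 = rec X. 0\{a}\{a,c} + (0 + 0)\{c} + a.c.0\{b} + (0 + 0 + b.0)\{a}\{a} + a.X → --a--▸ p0, --a--▸ p1, --b--▸ p2
  p1 = c.0\{b} → --c--▸ p3
  p2 = 0\{a}\{a} → (no moves)
  p3 = 0\{b} → (no moves)
Reachable graph of Q (3 states):
  q0 = rec X. 0\{a}\{a,c} + (0 + 0)\{c} + c.0\{b} + (0 + 0 + b.0)\{a}\{a} + a.X → --a--▸ q0, --b--▸ q1, --c--▸ q2
  q1 = 0\{a}\{a} → (no moves)
  q2 = 0\{b} → (no moves)
Run σ = ⟨c⟩ on Q: start {q0}
  after c @ step 1: {q2}
  — Q admits the full trace.
Run σ = ⟨c⟩ on P: start {p0}
  after c @ step 1: no successor for P

NO — witness ⟨c⟩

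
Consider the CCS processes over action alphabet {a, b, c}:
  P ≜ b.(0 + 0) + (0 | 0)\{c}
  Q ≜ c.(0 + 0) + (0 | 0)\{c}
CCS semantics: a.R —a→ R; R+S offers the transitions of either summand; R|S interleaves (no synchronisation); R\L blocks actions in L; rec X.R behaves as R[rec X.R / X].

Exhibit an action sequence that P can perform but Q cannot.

Reachable graph of P (2 states):
  p0 = b.(0 + 0) + (0 | 0)\{c} → --b--▸ p1
  p1 = 0 + 0 → ·
Reachable graph of Q (2 states):
  q0 = c.(0 + 0) + (0 | 0)\{c} → --c--▸ q1
  q1 = 0 + 0 → ·
Executing b from P (initial set {p0}):
  step 1 (b): {p1}
  — P admits the full trace.
Executing b from Q (initial set {q0}):
  step 1 (b): ∅  — Q cannot continue

b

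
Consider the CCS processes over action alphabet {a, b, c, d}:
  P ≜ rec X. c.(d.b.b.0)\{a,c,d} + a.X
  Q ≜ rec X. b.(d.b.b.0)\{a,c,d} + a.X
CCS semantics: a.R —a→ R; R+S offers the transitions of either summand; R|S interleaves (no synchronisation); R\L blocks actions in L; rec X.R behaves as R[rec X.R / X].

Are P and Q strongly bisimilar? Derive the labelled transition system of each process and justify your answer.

LTS(P): 2 reachable states
  p0 = rec X. c.(d.b.b.0)\{a,c,d} + a.X | --a--▸ p0, --c--▸ p1
  p1 = (d.b.b.0)\{a,c,d} | ∅
LTS(Q): 2 reachable states
  q0 = rec X. b.(d.b.b.0)\{a,c,d} + a.X | --a--▸ q0, --b--▸ q1
  q1 = (d.b.b.0)\{a,c,d} | ∅
Coarsest stable partition (strong bisimilarity classes):
  B0 = {p0}
  B1 = {p1, q1}
  B2 = {q0}
p0 ∈ B0, q0 ∈ B2 → different blocks

NO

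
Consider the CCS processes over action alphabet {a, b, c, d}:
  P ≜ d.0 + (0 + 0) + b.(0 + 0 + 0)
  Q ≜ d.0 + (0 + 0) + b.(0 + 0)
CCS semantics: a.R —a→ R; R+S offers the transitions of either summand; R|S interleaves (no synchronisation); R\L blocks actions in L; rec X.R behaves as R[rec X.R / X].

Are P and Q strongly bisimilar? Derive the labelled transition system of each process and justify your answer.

P ~ Q

LTS(P): 3 reachable states
  p0 = d.0 + (0 + 0) + b.(0 + 0 + 0) ⊢ =b=> p1, =d=> p2
  p1 = 0 + 0 + 0 ⊢ deadlocked
  p2 = 0 ⊢ deadlocked
LTS(Q): 3 reachable states
  q0 = d.0 + (0 + 0) + b.(0 + 0) ⊢ =b=> q1, =d=> q2
  q1 = 0 + 0 ⊢ deadlocked
  q2 = 0 ⊢ deadlocked
Bisimilarity quotient blocks:
  B0 = {p0, q0}
  B1 = {p1, p2, q1, q2}
p0 ∈ B0, q0 ∈ B0 → same block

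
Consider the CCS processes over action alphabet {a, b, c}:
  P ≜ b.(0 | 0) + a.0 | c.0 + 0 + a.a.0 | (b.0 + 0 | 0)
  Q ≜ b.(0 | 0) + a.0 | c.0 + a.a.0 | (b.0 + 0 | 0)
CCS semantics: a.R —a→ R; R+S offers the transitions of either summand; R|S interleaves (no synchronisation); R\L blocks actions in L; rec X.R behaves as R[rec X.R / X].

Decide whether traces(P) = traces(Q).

LTS(P): 7 reachable states
  u0 = b.(0 | 0) + a.0 | c.0 + 0 + a.a.0 | (b.0 + 0 | 0) | -a-> u1, -a-> u2, -b-> u3, -b-> u4, -c-> u5
  u1 = 0 | c.0 | -c-> u3
  u2 = a.0 | (b.0 + 0 | 0) | -a-> u6, -b-> u5
  u3 = 0 | 0 | deadlocked
  u4 = a.a.0 | 0 | -a-> u5
  u5 = a.0 | 0 | -a-> u3
  u6 = 0 | (b.0 + 0 | 0) | -b-> u3
LTS(Q): 7 reachable states
  v0 = b.(0 | 0) + a.0 | c.0 + a.a.0 | (b.0 + 0 | 0) | -a-> v1, -a-> v2, -b-> v3, -b-> v4, -c-> v5
  v1 = 0 | c.0 | -c-> v3
  v2 = a.0 | (b.0 + 0 | 0) | -a-> v6, -b-> v5
  v3 = 0 | 0 | deadlocked
  v4 = a.a.0 | 0 | -a-> v5
  v5 = a.0 | 0 | -a-> v3
  v6 = 0 | (b.0 + 0 | 0) | -b-> v3
Coarsest stable partition (strong bisimilarity classes):
  B0 = {u0, v0}
  B1 = {u4, v4}
  B2 = {u5, v5}
  B3 = {u3, v3}
  B4 = {u2, v2}
  B5 = {u6, v6}
  B6 = {u1, v1}
u0 ∈ B0, v0 ∈ B0 → same block
Bisimilar ⇒ trace-equivalent.

traces(P) = traces(Q)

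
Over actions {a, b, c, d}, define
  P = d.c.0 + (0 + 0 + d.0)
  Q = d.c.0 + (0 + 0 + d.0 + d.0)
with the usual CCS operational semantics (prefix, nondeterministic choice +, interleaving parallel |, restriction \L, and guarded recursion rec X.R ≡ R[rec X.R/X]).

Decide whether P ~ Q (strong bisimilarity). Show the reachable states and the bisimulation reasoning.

LTS(P): 3 reachable states
  m0 = d.c.0 + (0 + 0 + d.0) :: --d--▸ m1, --d--▸ m2
  m1 = 0 :: ·
  m2 = c.0 :: --c--▸ m1
LTS(Q): 3 reachable states
  n0 = d.c.0 + (0 + 0 + d.0 + d.0) :: --d--▸ n1, --d--▸ n2
  n1 = 0 :: ·
  n2 = c.0 :: --c--▸ n1
Partition-refinement fixed point:
  B0 = {m0, n0}
  B1 = {m2, n2}
  B2 = {m1, n1}
m0 ∈ B0, n0 ∈ B0 → same block

P ~ Q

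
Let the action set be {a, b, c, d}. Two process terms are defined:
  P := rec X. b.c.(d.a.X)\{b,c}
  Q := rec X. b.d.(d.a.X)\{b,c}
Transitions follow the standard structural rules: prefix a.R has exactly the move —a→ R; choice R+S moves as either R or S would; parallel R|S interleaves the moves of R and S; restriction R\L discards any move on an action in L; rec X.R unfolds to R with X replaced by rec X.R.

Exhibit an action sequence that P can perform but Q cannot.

Reachable graph of P (5 states):
  m0 = rec X. b.c.(d.a.X)\{b,c} | =b=> m1
  m1 = c.(d.a.(rec X. b.c.(d.a.X)\{b,c}))\{b,c} | =c=> m2
  m2 = (d.a.(rec X. b.c.(d.a.X)\{b,c}))\{b,c} | =d=> m3
  m3 = (a.(rec X. b.c.(d.a.X)\{b,c}))\{b,c} | =a=> m4
  m4 = (rec X. b.c.(d.a.X)\{b,c})\{b,c} | deadlocked
Reachable graph of Q (5 states):
  n0 = rec X. b.d.(d.a.X)\{b,c} | =b=> n1
  n1 = d.(d.a.(rec X. b.d.(d.a.X)\{b,c}))\{b,c} | =d=> n2
  n2 = (d.a.(rec X. b.d.(d.a.X)\{b,c}))\{b,c} | =d=> n3
  n3 = (a.(rec X. b.d.(d.a.X)\{b,c}))\{b,c} | =a=> n4
  n4 = (rec X. b.d.(d.a.X)\{b,c})\{b,c} | deadlocked
Trace ⟨bc⟩ through P, begin at {m0}:
  step 1 (b): {m1}
  step 2 (c): {m2}
  P completes σ.
Trace ⟨bc⟩ through Q, begin at {n0}:
  step 1 (b): {n1}
  step 2 (c): ∅  — Q cannot continue

bc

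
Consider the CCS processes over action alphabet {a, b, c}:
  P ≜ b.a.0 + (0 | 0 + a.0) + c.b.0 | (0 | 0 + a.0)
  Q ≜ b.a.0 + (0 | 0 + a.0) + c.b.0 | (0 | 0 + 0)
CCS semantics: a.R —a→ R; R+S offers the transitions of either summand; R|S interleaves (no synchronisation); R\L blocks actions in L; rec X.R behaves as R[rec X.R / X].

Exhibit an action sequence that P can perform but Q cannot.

ac

P's transition system — 8 states:
  m0 = b.a.0 + (0 | 0 + a.0) + c.b.0 | (0 | 0 + a.0) → --a--▸ m1, --a--▸ m2, --b--▸ m3, --c--▸ m4
  m1 = 0 → stopped
  m2 = c.b.0 | 0 → --c--▸ m5
  m3 = a.0 → --a--▸ m1
  m4 = b.0 | (0 | 0 + a.0) → --a--▸ m5, --b--▸ m6
  m5 = b.0 | 0 → --b--▸ m7
  m6 = 0 | (0 | 0 + a.0) → --a--▸ m7
  m7 = 0 | 0 → stopped
Q's transition system — 5 states:
  n0 = b.a.0 + (0 | 0 + a.0) + c.b.0 | (0 | 0 + 0) → --a--▸ n1, --b--▸ n2, --c--▸ n3
  n1 = 0 → stopped
  n2 = a.0 → --a--▸ n1
  n3 = b.0 | (0 | 0 + 0) → --b--▸ n4
  n4 = 0 | (0 | 0 + 0) → stopped
Trace ⟨ac⟩ through P, begin at {m0}:
  [1] a ⇒ {m1, m2}
  [2] c ⇒ {m5}
  — P admits the full trace.
Trace ⟨ac⟩ through Q, begin at {n0}:
  [1] a ⇒ {n1}
  [2] c ⇒ no successor for Q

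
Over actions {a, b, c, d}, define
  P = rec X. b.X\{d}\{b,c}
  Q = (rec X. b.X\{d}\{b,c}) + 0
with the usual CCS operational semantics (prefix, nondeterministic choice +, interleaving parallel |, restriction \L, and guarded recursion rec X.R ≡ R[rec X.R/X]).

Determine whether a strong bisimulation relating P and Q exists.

LTS(P): 2 reachable states
  p0 = rec X. b.X\{d}\{b,c} → ··b··> p1
  p1 = (rec X. b.X\{d}\{b,c})\{d}\{b,c} → (no moves)
LTS(Q): 2 reachable states
  q0 = (rec X. b.X\{d}\{b,c}) + 0 → ··b··> q1
  q1 = (rec X. b.X\{d}\{b,c})\{d}\{b,c} → (no moves)
Partition-refinement fixed point:
  B0 = {p0, q0}
  B1 = {p1, q1}
p0 ∈ B0, q0 ∈ B0 → same block

P ~ Q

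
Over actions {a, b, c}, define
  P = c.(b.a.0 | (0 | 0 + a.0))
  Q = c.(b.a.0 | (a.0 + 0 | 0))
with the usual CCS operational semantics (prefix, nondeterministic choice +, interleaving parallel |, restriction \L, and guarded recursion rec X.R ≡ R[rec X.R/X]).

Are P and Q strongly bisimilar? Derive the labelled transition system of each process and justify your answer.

P ~ Q

P's transition system — 7 states:
  m0 = c.(b.a.0 | (0 | 0 + a.0)) | =c=> m1
  m1 = b.a.0 | (0 | 0 + a.0) | =a=> m2, =b=> m3
  m2 = b.a.0 | 0 | =b=> m4
  m3 = a.0 | (0 | 0 + a.0) | =a=> m4, =a=> m5
  m4 = a.0 | 0 | =a=> m6
  m5 = 0 | (0 | 0 + a.0) | =a=> m6
  m6 = 0 | 0 | ·
Q's transition system — 7 states:
  n0 = c.(b.a.0 | (a.0 + 0 | 0)) | =c=> n1
  n1 = b.a.0 | (a.0 + 0 | 0) | =a=> n2, =b=> n3
  n2 = b.a.0 | 0 | =b=> n4
  n3 = a.0 | (a.0 + 0 | 0) | =a=> n4, =a=> n5
  n4 = a.0 | 0 | =a=> n6
  n5 = 0 | (a.0 + 0 | 0) | =a=> n6
  n6 = 0 | 0 | ·
Partition-refinement fixed point:
  B0 = {m0, n0}
  B1 = {m1, n1}
  B2 = {m2, n2}
  B3 = {m4, m5, n4, n5}
  B4 = {m6, n6}
  B5 = {m3, n3}
m0 ∈ B0, n0 ∈ B0 → same block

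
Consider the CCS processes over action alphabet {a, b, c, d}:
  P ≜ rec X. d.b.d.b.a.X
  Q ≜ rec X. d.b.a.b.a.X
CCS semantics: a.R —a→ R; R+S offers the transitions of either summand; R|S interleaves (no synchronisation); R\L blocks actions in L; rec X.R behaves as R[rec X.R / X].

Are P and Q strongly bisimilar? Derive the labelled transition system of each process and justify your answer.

P's transition system — 5 states:
  u0 = rec X. d.b.d.b.a.X ⊢ --d--▸ u1
  u1 = b.d.b.a.(rec X. d.b.d.b.a.X) ⊢ --b--▸ u2
  u2 = d.b.a.(rec X. d.b.d.b.a.X) ⊢ --d--▸ u3
  u3 = b.a.(rec X. d.b.d.b.a.X) ⊢ --b--▸ u4
  u4 = a.(rec X. d.b.d.b.a.X) ⊢ --a--▸ u0
Q's transition system — 5 states:
  v0 = rec X. d.b.a.b.a.X ⊢ --d--▸ v1
  v1 = b.a.b.a.(rec X. d.b.a.b.a.X) ⊢ --b--▸ v2
  v2 = a.b.a.(rec X. d.b.a.b.a.X) ⊢ --a--▸ v3
  v3 = b.a.(rec X. d.b.a.b.a.X) ⊢ --b--▸ v4
  v4 = a.(rec X. d.b.a.b.a.X) ⊢ --a--▸ v0
Partition-refinement fixed point:
  B0 = {u0}
  B1 = {u1}
  B2 = {u2}
  B3 = {u3}
  B4 = {u4}
  B5 = {v0}
  B6 = {v1}
  B7 = {v2}
  B8 = {v3}
  B9 = {v4}
u0 ∈ B0, v0 ∈ B5 → different blocks

P ≁ Q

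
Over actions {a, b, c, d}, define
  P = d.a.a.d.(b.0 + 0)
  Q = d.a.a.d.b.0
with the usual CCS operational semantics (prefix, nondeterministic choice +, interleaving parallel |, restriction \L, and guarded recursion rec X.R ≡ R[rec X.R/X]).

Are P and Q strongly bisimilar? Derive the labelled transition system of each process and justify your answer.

YES

P's transition system — 6 states:
  p0 = d.a.a.d.(b.0 + 0) | --d--▸ p1
  p1 = a.a.d.(b.0 + 0) | --a--▸ p2
  p2 = a.d.(b.0 + 0) | --a--▸ p3
  p3 = d.(b.0 + 0) | --d--▸ p4
  p4 = b.0 + 0 | --b--▸ p5
  p5 = 0 | stopped
Q's transition system — 6 states:
  q0 = d.a.a.d.b.0 | --d--▸ q1
  q1 = a.a.d.b.0 | --a--▸ q2
  q2 = a.d.b.0 | --a--▸ q3
  q3 = d.b.0 | --d--▸ q4
  q4 = b.0 | --b--▸ q5
  q5 = 0 | stopped
Coarsest stable partition (strong bisimilarity classes):
  B0 = {p0, q0}
  B1 = {p1, q1}
  B2 = {p2, q2}
  B3 = {p3, q3}
  B4 = {p4, q4}
  B5 = {p5, q5}
p0 ∈ B0, q0 ∈ B0 → same block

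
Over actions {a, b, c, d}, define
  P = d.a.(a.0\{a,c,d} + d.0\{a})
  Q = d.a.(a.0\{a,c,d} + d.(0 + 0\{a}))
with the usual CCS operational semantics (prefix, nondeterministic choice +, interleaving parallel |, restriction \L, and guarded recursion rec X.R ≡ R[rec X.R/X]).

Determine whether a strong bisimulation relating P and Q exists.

P's transition system — 5 states:
  u0 = d.a.(a.0\{a,c,d} + d.0\{a}) → —d→ u1
  u1 = a.(a.0\{a,c,d} + d.0\{a}) → —a→ u2
  u2 = a.0\{a,c,d} + d.0\{a} → —a→ u3, —d→ u4
  u3 = 0\{a,c,d} → ∅
  u4 = 0\{a} → ∅
Q's transition system — 5 states:
  v0 = d.a.(a.0\{a,c,d} + d.(0 + 0\{a})) → —d→ v1
  v1 = a.(a.0\{a,c,d} + d.(0 + 0\{a})) → —a→ v2
  v2 = a.0\{a,c,d} + d.(0 + 0\{a}) → —a→ v3, —d→ v4
  v3 = 0\{a,c,d} → ∅
  v4 = 0 + 0\{a} → ∅
Coarsest stable partition (strong bisimilarity classes):
  B0 = {u0, v0}
  B1 = {u1, v1}
  B2 = {u2, v2}
  B3 = {u3, u4, v3, v4}
u0 ∈ B0, v0 ∈ B0 → same block

YES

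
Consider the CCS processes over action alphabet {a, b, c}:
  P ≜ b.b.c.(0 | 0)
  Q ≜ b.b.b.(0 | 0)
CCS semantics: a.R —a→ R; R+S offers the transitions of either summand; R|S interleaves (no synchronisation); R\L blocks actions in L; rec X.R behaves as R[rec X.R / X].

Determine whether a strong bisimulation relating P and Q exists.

LTS(P): 4 reachable states
  m0 = b.b.c.(0 | 0) | =b=> m1
  m1 = b.c.(0 | 0) | =b=> m2
  m2 = c.(0 | 0) | =c=> m3
  m3 = 0 | 0 | (no moves)
LTS(Q): 4 reachable states
  n0 = b.b.b.(0 | 0) | =b=> n1
  n1 = b.b.(0 | 0) | =b=> n2
  n2 = b.(0 | 0) | =b=> n3
  n3 = 0 | 0 | (no moves)
Coarsest stable partition (strong bisimilarity classes):
  B0 = {m0}
  B1 = {m1}
  B2 = {m2}
  B3 = {m3, n3}
  B4 = {n0}
  B5 = {n1}
  B6 = {n2}
m0 ∈ B0, n0 ∈ B4 → different blocks

P ≁ Q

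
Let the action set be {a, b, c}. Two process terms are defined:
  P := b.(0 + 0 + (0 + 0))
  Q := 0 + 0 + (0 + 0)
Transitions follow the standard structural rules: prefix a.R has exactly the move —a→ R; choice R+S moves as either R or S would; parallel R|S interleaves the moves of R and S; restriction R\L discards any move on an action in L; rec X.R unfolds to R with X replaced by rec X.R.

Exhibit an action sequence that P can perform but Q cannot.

b

Reachable graph of P (2 states):
  p0 = b.(0 + 0 + (0 + 0)) has moves -b-> p1
  p1 = 0 + 0 + (0 + 0) has moves (no moves)
Reachable graph of Q (1 states):
  q0 = 0 + 0 + (0 + 0) has moves (no moves)
Run σ = ⟨b⟩ on P: start {p0}
  [1] b ⇒ {p1}
  — P admits the full trace.
Run σ = ⟨b⟩ on Q: start {q0}
  [1] b ⇒ ∅  — Q cannot continue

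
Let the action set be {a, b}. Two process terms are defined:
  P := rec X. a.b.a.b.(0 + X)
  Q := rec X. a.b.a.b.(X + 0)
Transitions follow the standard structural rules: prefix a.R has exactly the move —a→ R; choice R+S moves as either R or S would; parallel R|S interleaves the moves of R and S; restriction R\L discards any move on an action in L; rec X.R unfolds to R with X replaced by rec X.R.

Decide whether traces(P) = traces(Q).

YES

P's transition system — 5 states:
  p0 = rec X. a.b.a.b.(0 + X) | —a→ p1
  p1 = b.a.b.(0 + (rec X. a.b.a.b.(0 + X))) | —b→ p2
  p2 = a.b.(0 + (rec X. a.b.a.b.(0 + X))) | —a→ p3
  p3 = b.(0 + (rec X. a.b.a.b.(0 + X))) | —b→ p4
  p4 = 0 + (rec X. a.b.a.b.(0 + X)) | —a→ p1
Q's transition system — 5 states:
  q0 = rec X. a.b.a.b.(X + 0) | —a→ q1
  q1 = b.a.b.((rec X. a.b.a.b.(X + 0)) + 0) | —b→ q2
  q2 = a.b.((rec X. a.b.a.b.(X + 0)) + 0) | —a→ q3
  q3 = b.((rec X. a.b.a.b.(X + 0)) + 0) | —b→ q4
  q4 = (rec X. a.b.a.b.(X + 0)) + 0 | —a→ q1
Partition-refinement fixed point:
  B0 = {p0, p2, p4, q0, q2, q4}
  B1 = {p1, p3, q1, q3}
p0 ∈ B0, q0 ∈ B0 → same block
Bisimilar ⇒ trace-equivalent.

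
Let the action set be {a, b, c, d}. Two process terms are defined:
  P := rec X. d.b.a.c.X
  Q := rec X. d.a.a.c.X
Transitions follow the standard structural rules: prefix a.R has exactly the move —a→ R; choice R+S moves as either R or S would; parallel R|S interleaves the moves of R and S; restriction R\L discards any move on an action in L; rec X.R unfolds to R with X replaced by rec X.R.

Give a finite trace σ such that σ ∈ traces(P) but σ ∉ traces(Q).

db

Reachable graph of P (4 states):
  s0 = rec X. d.b.a.c.X has moves --d--▸ s1
  s1 = b.a.c.(rec X. d.b.a.c.X) has moves --b--▸ s2
  s2 = a.c.(rec X. d.b.a.c.X) has moves --a--▸ s3
  s3 = c.(rec X. d.b.a.c.X) has moves --c--▸ s0
Reachable graph of Q (4 states):
  t0 = rec X. d.a.a.c.X has moves --d--▸ t1
  t1 = a.a.c.(rec X. d.a.a.c.X) has moves --a--▸ t2
  t2 = a.c.(rec X. d.a.a.c.X) has moves --a--▸ t3
  t3 = c.(rec X. d.a.a.c.X) has moves --c--▸ t0
Executing db from P (initial set {s0}):
  [1] d ⇒ {s1}
  [2] b ⇒ {s2}
  P completes σ.
Executing db from Q (initial set {t0}):
  [1] d ⇒ {t1}
  [2] b ⇒ ∅  — Q cannot continue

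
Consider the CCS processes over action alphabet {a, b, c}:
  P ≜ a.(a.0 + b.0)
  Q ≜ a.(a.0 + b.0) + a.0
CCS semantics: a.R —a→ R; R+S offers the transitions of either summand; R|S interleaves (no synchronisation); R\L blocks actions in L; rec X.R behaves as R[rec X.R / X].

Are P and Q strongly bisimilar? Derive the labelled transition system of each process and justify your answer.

LTS(P): 3 reachable states
  u0 = a.(a.0 + b.0) | —a→ u1
  u1 = a.0 + b.0 | —a→ u2, —b→ u2
  u2 = 0 | deadlocked
LTS(Q): 3 reachable states
  v0 = a.(a.0 + b.0) + a.0 | —a→ v1, —a→ v2
  v1 = 0 | deadlocked
  v2 = a.0 + b.0 | —a→ v1, —b→ v1
Bisimilarity quotient blocks:
  B0 = {u0}
  B1 = {u1, v2}
  B2 = {u2, v1}
  B3 = {v0}
u0 ∈ B0, v0 ∈ B3 → different blocks

NO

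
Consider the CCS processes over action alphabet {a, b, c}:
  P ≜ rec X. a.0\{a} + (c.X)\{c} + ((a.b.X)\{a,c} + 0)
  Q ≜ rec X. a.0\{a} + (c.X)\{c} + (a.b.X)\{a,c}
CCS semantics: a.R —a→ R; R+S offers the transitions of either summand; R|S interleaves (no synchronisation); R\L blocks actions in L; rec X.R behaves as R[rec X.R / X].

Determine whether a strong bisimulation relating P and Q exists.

LTS(P): 2 reachable states
  p0 = rec X. a.0\{a} + (c.X)\{c} + ((a.b.X)\{a,c} + 0) has moves =a=> p1
  p1 = 0\{a} has moves (no moves)
LTS(Q): 2 reachable states
  q0 = rec X. a.0\{a} + (c.X)\{c} + (a.b.X)\{a,c} has moves =a=> q1
  q1 = 0\{a} has moves (no moves)
Bisimilarity quotient blocks:
  B0 = {p0, q0}
  B1 = {p1, q1}
p0 ∈ B0, q0 ∈ B0 → same block

bisimilar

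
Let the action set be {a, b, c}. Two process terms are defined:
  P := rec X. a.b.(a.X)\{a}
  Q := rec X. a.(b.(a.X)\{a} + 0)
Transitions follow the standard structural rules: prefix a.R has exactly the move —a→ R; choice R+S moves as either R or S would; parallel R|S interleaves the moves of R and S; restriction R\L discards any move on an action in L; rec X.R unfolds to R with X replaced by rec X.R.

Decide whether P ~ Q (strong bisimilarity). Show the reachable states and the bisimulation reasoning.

YES

Reachable graph of P (3 states):
  m0 = rec X. a.b.(a.X)\{a} | —a→ m1
  m1 = b.(a.(rec X. a.b.(a.X)\{a}))\{a} | —b→ m2
  m2 = (a.(rec X. a.b.(a.X)\{a}))\{a} | (no moves)
Reachable graph of Q (3 states):
  n0 = rec X. a.(b.(a.X)\{a} + 0) | —a→ n1
  n1 = b.(a.(rec X. a.(b.(a.X)\{a} + 0)))\{a} + 0 | —b→ n2
  n2 = (a.(rec X. a.(b.(a.X)\{a} + 0)))\{a} | (no moves)
Partition-refinement fixed point:
  B0 = {m0, n0}
  B1 = {m1, n1}
  B2 = {m2, n2}
m0 ∈ B0, n0 ∈ B0 → same block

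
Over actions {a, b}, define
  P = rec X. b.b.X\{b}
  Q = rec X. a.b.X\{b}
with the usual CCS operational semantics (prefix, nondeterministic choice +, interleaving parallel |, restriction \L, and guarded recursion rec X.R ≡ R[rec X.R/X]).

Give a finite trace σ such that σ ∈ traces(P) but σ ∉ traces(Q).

b

LTS(P): 3 reachable states
  u0 = rec X. b.b.X\{b} | ··b··> u1
  u1 = b.(rec X. b.b.X\{b})\{b} | ··b··> u2
  u2 = (rec X. b.b.X\{b})\{b} | ·
LTS(Q): 4 reachable states
  v0 = rec X. a.b.X\{b} | ··a··> v1
  v1 = b.(rec X. a.b.X\{b})\{b} | ··b··> v2
  v2 = (rec X. a.b.X\{b})\{b} | ··a··> v3
  v3 = (b.(rec X. a.b.X\{b})\{b})\{b} | ·
Trace ⟨b⟩ through P, begin at {u0}:
  step 1 (b): {u1}
  P completes σ.
Trace ⟨b⟩ through Q, begin at {v0}:
  step 1 (b): ∅  — Q cannot continue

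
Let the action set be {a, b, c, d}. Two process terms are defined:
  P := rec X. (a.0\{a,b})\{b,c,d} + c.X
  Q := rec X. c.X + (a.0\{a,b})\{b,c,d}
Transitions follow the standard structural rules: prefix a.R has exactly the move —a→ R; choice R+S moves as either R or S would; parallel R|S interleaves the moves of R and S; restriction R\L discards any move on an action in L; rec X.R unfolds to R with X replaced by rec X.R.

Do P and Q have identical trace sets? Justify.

LTS(P): 2 reachable states
  m0 = rec X. (a.0\{a,b})\{b,c,d} + c.X → --a--▸ m1, --c--▸ m0
  m1 = 0\{a,b}\{b,c,d} → ∅
LTS(Q): 2 reachable states
  n0 = rec X. c.X + (a.0\{a,b})\{b,c,d} → --a--▸ n1, --c--▸ n0
  n1 = 0\{a,b}\{b,c,d} → ∅
Coarsest stable partition (strong bisimilarity classes):
  B0 = {m0, n0}
  B1 = {m1, n1}
m0 ∈ B0, n0 ∈ B0 → same block
Bisimilar ⇒ trace-equivalent.

YES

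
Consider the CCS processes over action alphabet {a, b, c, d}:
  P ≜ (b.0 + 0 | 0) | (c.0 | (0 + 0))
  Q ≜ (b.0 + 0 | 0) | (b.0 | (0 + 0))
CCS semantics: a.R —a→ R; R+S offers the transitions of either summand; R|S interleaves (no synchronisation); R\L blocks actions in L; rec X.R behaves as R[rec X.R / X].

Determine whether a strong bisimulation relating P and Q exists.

NO

Reachable graph of P (4 states):
  m0 = (b.0 + 0 | 0) | (c.0 | (0 + 0)) has moves —b→ m1, —c→ m2
  m1 = 0 | (c.0 | (0 + 0)) has moves —c→ m3
  m2 = (b.0 + 0 | 0) | (0 | (0 + 0)) has moves —b→ m3
  m3 = 0 | (0 | (0 + 0)) has moves deadlocked
Reachable graph of Q (4 states):
  n0 = (b.0 + 0 | 0) | (b.0 | (0 + 0)) has moves —b→ n1, —b→ n2
  n1 = (b.0 + 0 | 0) | (0 | (0 + 0)) has moves —b→ n3
  n2 = 0 | (b.0 | (0 + 0)) has moves —b→ n3
  n3 = 0 | (0 | (0 + 0)) has moves deadlocked
Coarsest stable partition (strong bisimilarity classes):
  B0 = {m0}
  B1 = {m1}
  B2 = {m3, n3}
  B3 = {m2, n1, n2}
  B4 = {n0}
m0 ∈ B0, n0 ∈ B4 → different blocks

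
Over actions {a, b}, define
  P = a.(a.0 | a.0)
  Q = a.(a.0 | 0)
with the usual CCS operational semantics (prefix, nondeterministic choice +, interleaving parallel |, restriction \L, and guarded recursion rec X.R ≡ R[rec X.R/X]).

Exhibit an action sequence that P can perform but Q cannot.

Reachable graph of P (5 states):
  s0 = a.(a.0 | a.0) :: --a--▸ s1
  s1 = a.0 | a.0 :: --a--▸ s2, --a--▸ s3
  s2 = 0 | a.0 :: --a--▸ s4
  s3 = a.0 | 0 :: --a--▸ s4
  s4 = 0 | 0 :: ∅
Reachable graph of Q (3 states):
  t0 = a.(a.0 | 0) :: --a--▸ t1
  t1 = a.0 | 0 :: --a--▸ t2
  t2 = 0 | 0 :: ∅
Executing aaa from P (initial set {s0}):
  step 1 (a): {s1}
  step 2 (a): {s2, s3}
  step 3 (a): {s4}
  P completes σ.
Executing aaa from Q (initial set {t0}):
  step 1 (a): {t1}
  step 2 (a): {t2}
  step 3 (a): ∅  — Q cannot continue

aaa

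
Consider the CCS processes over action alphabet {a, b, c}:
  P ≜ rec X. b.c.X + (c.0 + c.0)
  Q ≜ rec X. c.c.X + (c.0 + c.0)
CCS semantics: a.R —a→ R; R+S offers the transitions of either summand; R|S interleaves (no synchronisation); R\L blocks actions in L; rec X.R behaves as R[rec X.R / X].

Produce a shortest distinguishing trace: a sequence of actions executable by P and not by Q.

LTS(P): 3 reachable states
  u0 = rec X. b.c.X + (c.0 + c.0) → -b-> u1, -c-> u2
  u1 = c.(rec X. b.c.X + (c.0 + c.0)) → -c-> u0
  u2 = 0 → (no moves)
LTS(Q): 3 reachable states
  v0 = rec X. c.c.X + (c.0 + c.0) → -c-> v1, -c-> v2
  v1 = 0 → (no moves)
  v2 = c.(rec X. c.c.X + (c.0 + c.0)) → -c-> v0
Trace ⟨b⟩ through P, begin at {u0}:
  [1] b ⇒ {u1}
  ✓ P
Trace ⟨b⟩ through Q, begin at {v0}:
  [1] b ⇒ no successor for Q

b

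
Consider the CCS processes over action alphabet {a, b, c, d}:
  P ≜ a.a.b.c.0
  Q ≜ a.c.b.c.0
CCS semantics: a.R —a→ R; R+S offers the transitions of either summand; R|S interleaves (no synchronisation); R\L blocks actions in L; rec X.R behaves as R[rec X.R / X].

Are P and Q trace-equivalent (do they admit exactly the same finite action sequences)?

traces(P) ≠ traces(Q) — witness ⟨aa⟩

LTS(P): 5 reachable states
  p0 = a.a.b.c.0 → -a-> p1
  p1 = a.b.c.0 → -a-> p2
  p2 = b.c.0 → -b-> p3
  p3 = c.0 → -c-> p4
  p4 = 0 → ·
LTS(Q): 5 reachable states
  q0 = a.c.b.c.0 → -a-> q1
  q1 = c.b.c.0 → -c-> q2
  q2 = b.c.0 → -b-> q3
  q3 = c.0 → -c-> q4
  q4 = 0 → ·
Executing aa from P (initial set {p0}):
  after a @ step 1: {p1}
  after a @ step 2: {p2}
  — P admits the full trace.
Executing aa from Q (initial set {q0}):
  after a @ step 1: {q1}
  after a @ step 2: no successor for Q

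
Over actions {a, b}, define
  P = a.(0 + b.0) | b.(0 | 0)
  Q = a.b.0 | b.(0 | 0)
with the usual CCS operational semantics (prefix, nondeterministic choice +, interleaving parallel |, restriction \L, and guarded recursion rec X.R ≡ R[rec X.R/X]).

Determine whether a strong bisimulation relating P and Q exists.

P ~ Q

P's transition system — 6 states:
  s0 = a.(0 + b.0) | b.(0 | 0) | --a--▸ s1, --b--▸ s2
  s1 = (0 + b.0) | b.(0 | 0) | --b--▸ s3, --b--▸ s4
  s2 = a.(0 + b.0) | (0 | 0) | --a--▸ s3
  s3 = (0 + b.0) | (0 | 0) | --b--▸ s5
  s4 = 0 | b.(0 | 0) | --b--▸ s5
  s5 = 0 | (0 | 0) | (no moves)
Q's transition system — 6 states:
  t0 = a.b.0 | b.(0 | 0) | --a--▸ t1, --b--▸ t2
  t1 = b.0 | b.(0 | 0) | --b--▸ t3, --b--▸ t4
  t2 = a.b.0 | (0 | 0) | --a--▸ t4
  t3 = 0 | b.(0 | 0) | --b--▸ t5
  t4 = b.0 | (0 | 0) | --b--▸ t5
  t5 = 0 | (0 | 0) | (no moves)
Partition-refinement fixed point:
  B0 = {s0, t0}
  B1 = {s1, t1}
  B2 = {s3, s4, t3, t4}
  B3 = {s5, t5}
  B4 = {s2, t2}
s0 ∈ B0, t0 ∈ B0 → same block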